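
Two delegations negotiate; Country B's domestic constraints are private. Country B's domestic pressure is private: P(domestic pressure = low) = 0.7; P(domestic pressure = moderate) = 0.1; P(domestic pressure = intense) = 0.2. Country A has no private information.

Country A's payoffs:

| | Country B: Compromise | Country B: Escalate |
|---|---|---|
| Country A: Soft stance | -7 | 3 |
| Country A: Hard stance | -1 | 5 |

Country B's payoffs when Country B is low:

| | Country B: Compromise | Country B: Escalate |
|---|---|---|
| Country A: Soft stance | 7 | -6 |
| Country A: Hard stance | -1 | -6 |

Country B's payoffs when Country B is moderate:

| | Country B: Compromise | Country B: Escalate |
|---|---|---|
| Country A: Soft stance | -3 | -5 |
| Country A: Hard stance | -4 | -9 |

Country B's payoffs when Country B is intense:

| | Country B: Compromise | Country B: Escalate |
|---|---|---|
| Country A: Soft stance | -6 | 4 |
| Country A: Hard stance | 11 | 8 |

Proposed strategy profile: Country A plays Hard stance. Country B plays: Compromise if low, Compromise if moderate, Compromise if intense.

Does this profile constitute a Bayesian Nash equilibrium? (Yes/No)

Yes

A profile is a BNE iff every type of every player is best-responding given beliefs about the other side.
Country A plays Hard stance: E[Hard stance] = 0.7·(-1) + 0.1·(-1) + 0.2·(-1) = -1; E[Soft stance] = -7. Best-responding. ✓
Country B (domestic pressure low), facing Hard stance: Compromise gives -1, Escalate gives -6. Proposed Compromise is best. ✓
Country B (domestic pressure moderate), facing Hard stance: Compromise gives -4, Escalate gives -9. Proposed Compromise is best. ✓
Country B (domestic pressure intense), facing Hard stance: Compromise gives 11, Escalate gives 8. Proposed Compromise is best. ✓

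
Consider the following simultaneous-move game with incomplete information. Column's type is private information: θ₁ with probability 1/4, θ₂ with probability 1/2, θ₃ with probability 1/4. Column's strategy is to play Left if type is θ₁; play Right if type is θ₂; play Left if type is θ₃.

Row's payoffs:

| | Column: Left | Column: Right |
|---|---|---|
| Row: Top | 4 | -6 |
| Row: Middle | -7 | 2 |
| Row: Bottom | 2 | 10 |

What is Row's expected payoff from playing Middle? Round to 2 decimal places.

-2.50

E[Middle] = 1/4·(-7) + 1/2·2 + 1/4·(-7) = (-7/4) + 1 + (-7/4) = -5/2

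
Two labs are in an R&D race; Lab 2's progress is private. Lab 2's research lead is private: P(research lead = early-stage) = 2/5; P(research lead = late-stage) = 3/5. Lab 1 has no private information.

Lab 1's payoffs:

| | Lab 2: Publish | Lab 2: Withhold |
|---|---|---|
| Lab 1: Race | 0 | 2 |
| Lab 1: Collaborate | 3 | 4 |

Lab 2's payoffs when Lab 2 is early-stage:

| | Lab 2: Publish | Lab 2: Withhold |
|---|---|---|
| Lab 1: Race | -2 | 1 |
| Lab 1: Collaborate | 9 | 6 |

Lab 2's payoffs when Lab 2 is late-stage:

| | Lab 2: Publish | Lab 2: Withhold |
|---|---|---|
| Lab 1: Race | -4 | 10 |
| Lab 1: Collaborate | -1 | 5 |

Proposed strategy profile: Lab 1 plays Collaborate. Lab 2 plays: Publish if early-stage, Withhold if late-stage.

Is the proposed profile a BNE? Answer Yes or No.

Lab 1 plays Collaborate: E[Collaborate] = 2/5·(3) + 3/5·(4) = 18/5; E[Race] = 6/5. Best-responding. ✓
Lab 2 (research lead early-stage), facing Collaborate: Publish gives 9, Withhold gives 6. Proposed Publish is best. ✓
Lab 2 (research lead late-stage), facing Collaborate: Publish gives -1, Withhold gives 5. Proposed Withhold is best. ✓

Yes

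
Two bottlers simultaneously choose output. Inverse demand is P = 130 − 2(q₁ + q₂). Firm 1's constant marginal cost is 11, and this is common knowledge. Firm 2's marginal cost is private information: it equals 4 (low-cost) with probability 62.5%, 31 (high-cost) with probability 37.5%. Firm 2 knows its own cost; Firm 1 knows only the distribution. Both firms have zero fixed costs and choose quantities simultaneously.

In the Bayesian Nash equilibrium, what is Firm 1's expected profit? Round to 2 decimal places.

Each type of Firm 2 best-responds to q₁; Firm 1 best-responds to the expected q₂ over Firm 2's types.
Firm 2 with cost c maximizes (130 − 2(q₁+q₂) − c)·q₂, giving q₂(c) = (130 − c − 2q₁)/4.
E[c₂] = 0.625·4 + 0.375·31 = 14.125
Firm 1's FOC against E[q₂] yields q₁ = (130 − 2·11 + E[c₂])/6 = (130 − 22 + 14.125)/6 = 20.3542.
E[P] = 130 − 2·(q₁ + E[q₂]) = 51.7083; Firm 1's expected profit = (E[P] − 11)·q₁ = (51.7083 − 11)·20.3542 = 828.584.

828.58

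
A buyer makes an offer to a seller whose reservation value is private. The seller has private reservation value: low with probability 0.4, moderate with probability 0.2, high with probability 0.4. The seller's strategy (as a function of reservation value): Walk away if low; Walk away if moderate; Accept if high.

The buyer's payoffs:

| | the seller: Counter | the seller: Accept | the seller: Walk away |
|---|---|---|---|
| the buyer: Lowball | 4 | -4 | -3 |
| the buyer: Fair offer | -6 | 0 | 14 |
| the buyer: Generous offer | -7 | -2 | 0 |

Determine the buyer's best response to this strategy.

E[Lowball] = 0.4·(-3) + 0.2·(-3) + 0.4·(-4) = -3.4
E[Fair offer] = 0.4·(14) + 0.2·(14) + 0.4·(0) = 8.4
E[Generous offer] = 0.4·(0) + 0.2·(0) + 0.4·(-2) = -0.8
Best response: Fair offer (8.4 is the largest).

Fair offer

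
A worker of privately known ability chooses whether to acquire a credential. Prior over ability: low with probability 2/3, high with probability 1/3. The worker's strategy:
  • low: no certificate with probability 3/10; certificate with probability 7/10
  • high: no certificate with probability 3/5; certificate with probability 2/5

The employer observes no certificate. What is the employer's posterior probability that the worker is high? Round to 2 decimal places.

0.50

P(no certificate) = (2/3)·(3/10) + (1/3)·(3/5) = 2/5
P(high | no certificate) = ((1/3)·(3/5)) / (2/5) = (1/5) / (2/5) = 1/2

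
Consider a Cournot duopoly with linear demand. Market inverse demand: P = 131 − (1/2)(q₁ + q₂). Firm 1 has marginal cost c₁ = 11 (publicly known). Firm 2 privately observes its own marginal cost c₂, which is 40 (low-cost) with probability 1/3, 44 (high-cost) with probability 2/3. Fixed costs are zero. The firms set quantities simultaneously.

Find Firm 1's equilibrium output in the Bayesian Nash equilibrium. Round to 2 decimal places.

Firm 2 with cost c maximizes (131 − (1/2)(q₁+q₂) − c)·q₂, giving q₂(c) = (131 − c − (1/2)q₁).
E[c₂] = 1/3·40 + 2/3·44 = 42.6667
Firm 1's FOC against E[q₂] yields q₁ = (131 − 2·11 + E[c₂])/(3/2) = (131 − 22 + 42.6667)/(3/2) = 101.111.

101.11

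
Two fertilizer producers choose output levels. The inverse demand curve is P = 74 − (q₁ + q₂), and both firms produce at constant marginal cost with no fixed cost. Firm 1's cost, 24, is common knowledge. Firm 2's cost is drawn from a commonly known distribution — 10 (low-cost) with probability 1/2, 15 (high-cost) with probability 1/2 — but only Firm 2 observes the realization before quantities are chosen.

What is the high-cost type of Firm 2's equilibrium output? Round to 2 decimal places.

Each type of Firm 2 best-responds to q₁; Firm 1 best-responds to the expected q₂ over Firm 2's types.
Firm 2 with cost c maximizes (74 − (q₁+q₂) − c)·q₂, giving q₂(c) = (74 − c − q₁)/2.
E[c₂] = 1/2·10 + 1/2·15 = 12.5
Firm 1's FOC against E[q₂] yields q₁ = (74 − 2·24 + E[c₂])/3 = (74 − 48 + 12.5)/3 = 12.8333.
q₂(high-cost) = (74 − 15 − 12.8333)/2 = 23.0833.

23.08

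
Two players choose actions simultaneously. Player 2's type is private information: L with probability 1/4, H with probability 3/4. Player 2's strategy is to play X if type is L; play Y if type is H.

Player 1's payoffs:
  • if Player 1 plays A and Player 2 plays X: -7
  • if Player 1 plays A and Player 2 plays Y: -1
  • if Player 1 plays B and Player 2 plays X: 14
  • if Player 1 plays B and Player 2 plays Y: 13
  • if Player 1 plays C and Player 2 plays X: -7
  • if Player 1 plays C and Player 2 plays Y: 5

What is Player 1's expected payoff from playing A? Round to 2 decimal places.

E[A] = 1/4·(-7) + 3/4·(-1) = (-7/4) + (-3/4) = -5/2

-2.50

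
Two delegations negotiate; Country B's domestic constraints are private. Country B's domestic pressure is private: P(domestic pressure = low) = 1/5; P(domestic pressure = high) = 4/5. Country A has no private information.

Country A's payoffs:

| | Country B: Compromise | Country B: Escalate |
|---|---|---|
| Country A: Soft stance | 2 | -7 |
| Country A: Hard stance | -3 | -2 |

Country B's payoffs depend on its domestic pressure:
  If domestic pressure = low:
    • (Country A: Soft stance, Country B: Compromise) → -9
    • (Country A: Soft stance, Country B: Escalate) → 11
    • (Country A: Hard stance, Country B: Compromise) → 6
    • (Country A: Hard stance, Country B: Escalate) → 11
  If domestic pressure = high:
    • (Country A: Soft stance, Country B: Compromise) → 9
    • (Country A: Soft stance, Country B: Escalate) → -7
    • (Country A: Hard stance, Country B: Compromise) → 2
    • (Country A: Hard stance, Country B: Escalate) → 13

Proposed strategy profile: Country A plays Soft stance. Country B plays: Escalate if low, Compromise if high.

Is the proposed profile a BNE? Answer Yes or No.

Yes

A profile is a BNE iff every type of every player is best-responding given beliefs about the other side.
Country A plays Soft stance: E[Soft stance] = 1/5·(-7) + 4/5·(2) = 1/5; E[Hard stance] = -14/5. Best-responding. ✓
Country B (domestic pressure low), facing Soft stance: Compromise gives -9, Escalate gives 11. Proposed Escalate is best. ✓
Country B (domestic pressure high), facing Soft stance: Compromise gives 9, Escalate gives -7. Proposed Compromise is best. ✓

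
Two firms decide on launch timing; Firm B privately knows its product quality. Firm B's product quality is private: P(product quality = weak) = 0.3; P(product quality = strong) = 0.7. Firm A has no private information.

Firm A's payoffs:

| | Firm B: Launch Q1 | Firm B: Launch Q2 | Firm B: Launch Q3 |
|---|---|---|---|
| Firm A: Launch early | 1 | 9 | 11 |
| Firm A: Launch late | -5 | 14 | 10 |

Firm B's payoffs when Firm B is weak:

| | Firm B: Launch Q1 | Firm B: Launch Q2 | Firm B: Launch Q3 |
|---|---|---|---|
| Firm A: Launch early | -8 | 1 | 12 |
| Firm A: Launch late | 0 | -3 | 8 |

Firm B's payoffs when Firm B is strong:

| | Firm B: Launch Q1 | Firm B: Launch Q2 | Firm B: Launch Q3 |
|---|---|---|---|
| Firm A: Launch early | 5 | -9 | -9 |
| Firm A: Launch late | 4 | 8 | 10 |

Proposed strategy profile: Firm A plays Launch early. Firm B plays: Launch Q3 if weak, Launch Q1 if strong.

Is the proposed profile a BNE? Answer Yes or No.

Firm A plays Launch early: E[Launch early] = 0.3·(11) + 0.7·(1) = 4; E[Launch late] = -0.5. Best-responding. ✓
Firm B (product quality weak), facing Launch early: Launch Q1 gives -8, Launch Q2 gives 1, Launch Q3 gives 12. Proposed Launch Q3 is best. ✓
Firm B (product quality strong), facing Launch early: Launch Q1 gives 5, Launch Q2 gives -9, Launch Q3 gives -9. Proposed Launch Q1 is best. ✓

Yes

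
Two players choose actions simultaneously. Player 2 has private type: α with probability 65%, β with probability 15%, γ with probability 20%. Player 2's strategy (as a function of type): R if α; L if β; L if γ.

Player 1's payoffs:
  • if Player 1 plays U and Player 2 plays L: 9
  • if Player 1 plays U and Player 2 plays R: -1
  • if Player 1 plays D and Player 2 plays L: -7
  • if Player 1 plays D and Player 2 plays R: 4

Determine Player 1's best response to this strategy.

E[U] = 0.65·(-1) + 0.15·(9) + 0.2·(9) = 2.5
E[D] = 0.65·(4) + 0.15·(-7) + 0.2·(-7) = 0.15
Best response: U (2.5 is the largest).

U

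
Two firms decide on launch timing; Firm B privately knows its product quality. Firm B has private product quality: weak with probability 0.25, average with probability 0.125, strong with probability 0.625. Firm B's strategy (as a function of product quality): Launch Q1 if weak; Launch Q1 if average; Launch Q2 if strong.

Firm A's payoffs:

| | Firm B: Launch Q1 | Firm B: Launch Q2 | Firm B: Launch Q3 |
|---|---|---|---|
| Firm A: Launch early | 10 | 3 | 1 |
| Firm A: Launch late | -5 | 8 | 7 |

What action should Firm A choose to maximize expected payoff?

Launch early

E[Launch early] = 0.25·(10) + 0.125·(10) + 0.625·(3) = 5.625
E[Launch late] = 0.25·(-5) + 0.125·(-5) + 0.625·(8) = 3.125
Best response: Launch early (5.625 is the largest).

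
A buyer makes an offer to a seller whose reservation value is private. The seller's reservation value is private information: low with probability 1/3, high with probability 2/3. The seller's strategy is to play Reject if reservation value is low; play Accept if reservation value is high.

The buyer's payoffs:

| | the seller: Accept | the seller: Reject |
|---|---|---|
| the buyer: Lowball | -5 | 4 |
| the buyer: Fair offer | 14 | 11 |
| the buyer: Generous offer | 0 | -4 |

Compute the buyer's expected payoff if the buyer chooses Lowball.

Take the expectation over the seller's reservation value, weighting each type's action by its prior probability.
E[Lowball] = 1/3·4 + 2/3·(-5) = 4/3 + (-10/3) = -2

-2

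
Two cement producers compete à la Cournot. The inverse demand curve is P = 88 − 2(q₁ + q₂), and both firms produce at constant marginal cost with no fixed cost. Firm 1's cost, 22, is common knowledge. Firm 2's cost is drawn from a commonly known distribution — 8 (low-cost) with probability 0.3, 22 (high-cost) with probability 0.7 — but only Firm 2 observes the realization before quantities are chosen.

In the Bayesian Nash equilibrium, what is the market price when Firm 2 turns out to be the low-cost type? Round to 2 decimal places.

37.70

Type-c best response for Firm 2: q₂(c) = (88 − c)/4 − q₁/2.
Firm 1 maximizes expected profit; its first-order condition is 88 − 4q₁ − 2E[q₂] − 22 = 0.
Substituting E[q₂] and solving: E[c₂] = 17.8, so q₁ = (88 − 2·22 + 17.8)/6 = 10.3.
q₂(low-cost) = 14.85, so P = 88 − 2·(10.3 + 14.85) = 37.7.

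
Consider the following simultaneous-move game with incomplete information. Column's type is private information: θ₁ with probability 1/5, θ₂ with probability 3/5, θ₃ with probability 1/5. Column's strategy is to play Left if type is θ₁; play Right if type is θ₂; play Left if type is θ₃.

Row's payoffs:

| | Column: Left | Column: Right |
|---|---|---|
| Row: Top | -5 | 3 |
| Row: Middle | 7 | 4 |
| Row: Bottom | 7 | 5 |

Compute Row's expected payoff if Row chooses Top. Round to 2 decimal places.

-0.20

E[Top] = 1/5·(-5) + 3/5·3 + 1/5·(-5) = (-1) + 9/5 + (-1) = -1/5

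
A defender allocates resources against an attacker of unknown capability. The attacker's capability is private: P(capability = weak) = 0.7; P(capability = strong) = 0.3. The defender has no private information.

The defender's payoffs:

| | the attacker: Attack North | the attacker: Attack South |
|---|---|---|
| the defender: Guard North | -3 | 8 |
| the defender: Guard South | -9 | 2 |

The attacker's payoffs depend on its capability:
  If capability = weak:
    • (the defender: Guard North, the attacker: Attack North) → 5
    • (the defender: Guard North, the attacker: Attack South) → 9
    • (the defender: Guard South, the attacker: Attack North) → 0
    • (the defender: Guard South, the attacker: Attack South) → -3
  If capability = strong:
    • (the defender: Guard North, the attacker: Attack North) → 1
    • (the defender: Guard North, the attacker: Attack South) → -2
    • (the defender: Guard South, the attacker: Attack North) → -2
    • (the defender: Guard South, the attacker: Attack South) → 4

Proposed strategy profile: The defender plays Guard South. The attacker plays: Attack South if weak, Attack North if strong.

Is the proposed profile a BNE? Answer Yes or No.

No

The defender plays Guard South: E[Guard South] = 0.7·(2) + 0.3·(-9) = -1.3; E[Guard North] = 4.7. Not best-responding. ✗
The attacker (capability weak), facing Guard South: Attack North gives 0, Attack South gives -3. Proposed Attack South is not best — profitable deviation exists. ✗
The attacker (capability strong), facing Guard South: Attack North gives -2, Attack South gives 4. Proposed Attack North is not best — profitable deviation exists. ✗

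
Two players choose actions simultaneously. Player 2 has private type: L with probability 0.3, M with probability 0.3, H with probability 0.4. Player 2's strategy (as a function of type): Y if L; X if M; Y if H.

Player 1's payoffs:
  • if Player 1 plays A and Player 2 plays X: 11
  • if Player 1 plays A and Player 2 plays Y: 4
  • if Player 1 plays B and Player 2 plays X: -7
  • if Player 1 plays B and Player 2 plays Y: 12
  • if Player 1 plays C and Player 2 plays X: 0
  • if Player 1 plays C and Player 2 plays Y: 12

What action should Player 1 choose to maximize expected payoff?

Compute Player 1's expected payoff for each action, taking the expectation over Player 2's type.
E[A] = 0.3·(4) + 0.3·(11) + 0.4·(4) = 6.1
E[B] = 0.3·(12) + 0.3·(-7) + 0.4·(12) = 6.3
E[C] = 0.3·(12) + 0.3·(0) + 0.4·(12) = 8.4
Best response: C (8.4 is the largest).

C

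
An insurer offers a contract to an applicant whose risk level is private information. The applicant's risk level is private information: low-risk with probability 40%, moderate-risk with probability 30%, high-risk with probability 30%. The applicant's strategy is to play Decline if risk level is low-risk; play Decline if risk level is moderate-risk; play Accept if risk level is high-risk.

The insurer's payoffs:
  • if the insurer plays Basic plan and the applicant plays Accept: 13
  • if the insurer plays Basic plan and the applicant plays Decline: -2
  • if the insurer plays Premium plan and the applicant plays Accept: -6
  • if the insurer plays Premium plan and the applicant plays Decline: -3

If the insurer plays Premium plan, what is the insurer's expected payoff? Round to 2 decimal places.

-3.90

Take the expectation over the applicant's risk level, weighting each type's action by its prior probability.
E[Premium plan] = 0.4·(-3) + 0.3·(-3) + 0.3·(-6) = (-1.2) + (-0.9) + (-1.8) = -3.9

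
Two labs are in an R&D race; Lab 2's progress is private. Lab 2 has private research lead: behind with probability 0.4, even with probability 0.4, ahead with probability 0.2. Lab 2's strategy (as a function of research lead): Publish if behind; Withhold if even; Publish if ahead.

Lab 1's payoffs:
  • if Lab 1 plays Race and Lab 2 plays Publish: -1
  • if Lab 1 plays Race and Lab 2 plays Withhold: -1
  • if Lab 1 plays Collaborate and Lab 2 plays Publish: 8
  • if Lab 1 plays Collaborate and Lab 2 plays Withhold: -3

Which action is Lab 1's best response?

Collaborate

Compute Lab 1's expected payoff for each action, taking the expectation over Lab 2's type.
E[Race] = 0.4·(-1) + 0.4·(-1) + 0.2·(-1) = -1
E[Collaborate] = 0.4·(8) + 0.4·(-3) + 0.2·(8) = 3.6
Best response: Collaborate (3.6 is the largest).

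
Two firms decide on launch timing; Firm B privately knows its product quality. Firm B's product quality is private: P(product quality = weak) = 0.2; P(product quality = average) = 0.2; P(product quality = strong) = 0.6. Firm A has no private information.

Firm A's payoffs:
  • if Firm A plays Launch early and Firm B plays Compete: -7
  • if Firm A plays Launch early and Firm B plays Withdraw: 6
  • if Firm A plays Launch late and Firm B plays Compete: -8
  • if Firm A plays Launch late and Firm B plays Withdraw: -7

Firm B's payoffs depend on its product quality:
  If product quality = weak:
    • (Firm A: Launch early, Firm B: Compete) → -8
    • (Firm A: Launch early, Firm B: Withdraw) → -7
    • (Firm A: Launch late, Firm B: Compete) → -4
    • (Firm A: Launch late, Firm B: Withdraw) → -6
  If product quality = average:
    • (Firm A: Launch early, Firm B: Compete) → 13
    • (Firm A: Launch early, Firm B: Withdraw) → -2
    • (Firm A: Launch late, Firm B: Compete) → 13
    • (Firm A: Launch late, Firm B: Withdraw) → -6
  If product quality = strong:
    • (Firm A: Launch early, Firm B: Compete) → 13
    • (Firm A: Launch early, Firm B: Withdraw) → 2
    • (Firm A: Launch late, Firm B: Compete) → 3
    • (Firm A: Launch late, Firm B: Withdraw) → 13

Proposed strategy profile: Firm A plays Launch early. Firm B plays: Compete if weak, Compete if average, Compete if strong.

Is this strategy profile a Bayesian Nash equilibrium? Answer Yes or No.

No

Firm A plays Launch early: E[Launch early] = 0.2·(-7) + 0.2·(-7) + 0.6·(-7) = -7; E[Launch late] = -8. Best-responding. ✓
Firm B (product quality weak), facing Launch early: Compete gives -8, Withdraw gives -7. Proposed Compete is not best — profitable deviation exists. ✗
Firm B (product quality average), facing Launch early: Compete gives 13, Withdraw gives -2. Proposed Compete is best. ✓
Firm B (product quality strong), facing Launch early: Compete gives 13, Withdraw gives 2. Proposed Compete is best. ✓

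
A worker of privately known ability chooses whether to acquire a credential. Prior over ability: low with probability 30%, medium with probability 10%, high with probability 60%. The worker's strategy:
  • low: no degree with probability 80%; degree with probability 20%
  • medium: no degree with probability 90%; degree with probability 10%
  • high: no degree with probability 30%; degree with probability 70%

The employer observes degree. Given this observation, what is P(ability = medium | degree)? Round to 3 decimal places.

P(degree) = 0.3·0.2 + 0.1·0.1 + 0.6·0.7 = 0.49
P(medium | degree) = (0.1·0.1) / 0.49 = 0.01 / 0.49 = 0.0204082

0.020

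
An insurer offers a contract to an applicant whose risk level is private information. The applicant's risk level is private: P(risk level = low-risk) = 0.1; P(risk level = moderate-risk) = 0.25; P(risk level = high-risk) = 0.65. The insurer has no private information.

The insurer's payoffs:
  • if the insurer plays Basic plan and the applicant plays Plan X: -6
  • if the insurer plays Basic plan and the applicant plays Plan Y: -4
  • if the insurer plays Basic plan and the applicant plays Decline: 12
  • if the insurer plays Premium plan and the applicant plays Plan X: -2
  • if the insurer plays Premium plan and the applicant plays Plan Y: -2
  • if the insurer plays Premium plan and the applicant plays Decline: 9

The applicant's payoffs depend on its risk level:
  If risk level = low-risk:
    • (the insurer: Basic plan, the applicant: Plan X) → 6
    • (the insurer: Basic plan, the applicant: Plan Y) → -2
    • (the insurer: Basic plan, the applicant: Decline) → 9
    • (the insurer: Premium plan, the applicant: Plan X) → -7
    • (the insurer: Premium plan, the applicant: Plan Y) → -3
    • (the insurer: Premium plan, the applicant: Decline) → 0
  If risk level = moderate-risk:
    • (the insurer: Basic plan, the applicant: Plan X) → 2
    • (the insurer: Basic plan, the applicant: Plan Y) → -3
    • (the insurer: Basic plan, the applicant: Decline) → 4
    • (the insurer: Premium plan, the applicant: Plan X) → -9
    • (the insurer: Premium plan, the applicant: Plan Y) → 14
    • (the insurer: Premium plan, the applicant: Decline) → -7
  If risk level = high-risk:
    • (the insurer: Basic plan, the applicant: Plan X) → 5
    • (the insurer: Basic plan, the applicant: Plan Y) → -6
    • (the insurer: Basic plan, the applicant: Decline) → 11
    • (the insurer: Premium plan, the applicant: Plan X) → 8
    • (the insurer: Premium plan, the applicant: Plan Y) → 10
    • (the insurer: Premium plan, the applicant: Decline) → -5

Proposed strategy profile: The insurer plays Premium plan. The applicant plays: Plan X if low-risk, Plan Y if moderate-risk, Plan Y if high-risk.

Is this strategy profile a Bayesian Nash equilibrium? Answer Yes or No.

The insurer plays Premium plan: E[Premium plan] = 0.1·(-2) + 0.25·(-2) + 0.65·(-2) = -2; E[Basic plan] = -4.2. Best-responding. ✓
The applicant (risk level low-risk), facing Premium plan: Plan X gives -7, Plan Y gives -3, Decline gives 0. Proposed Plan X is not best — profitable deviation exists. ✗
The applicant (risk level moderate-risk), facing Premium plan: Plan X gives -9, Plan Y gives 14, Decline gives -7. Proposed Plan Y is best. ✓
The applicant (risk level high-risk), facing Premium plan: Plan X gives 8, Plan Y gives 10, Decline gives -5. Proposed Plan Y is best. ✓

No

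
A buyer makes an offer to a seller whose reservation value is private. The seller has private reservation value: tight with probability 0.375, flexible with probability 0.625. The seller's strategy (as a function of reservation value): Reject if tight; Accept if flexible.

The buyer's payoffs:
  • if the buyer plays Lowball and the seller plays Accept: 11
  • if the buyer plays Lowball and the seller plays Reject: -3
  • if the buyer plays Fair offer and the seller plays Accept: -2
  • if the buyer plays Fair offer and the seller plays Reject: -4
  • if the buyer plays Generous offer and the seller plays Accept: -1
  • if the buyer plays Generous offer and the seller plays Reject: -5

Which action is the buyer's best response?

Lowball

Compute the buyer's expected payoff for each action, taking the expectation over the seller's type.
E[Lowball] = 0.375·(-3) + 0.625·(11) = 5.75
E[Fair offer] = 0.375·(-4) + 0.625·(-2) = -2.75
E[Generous offer] = 0.375·(-5) + 0.625·(-1) = -2.5
Best response: Lowball (5.75 is the largest).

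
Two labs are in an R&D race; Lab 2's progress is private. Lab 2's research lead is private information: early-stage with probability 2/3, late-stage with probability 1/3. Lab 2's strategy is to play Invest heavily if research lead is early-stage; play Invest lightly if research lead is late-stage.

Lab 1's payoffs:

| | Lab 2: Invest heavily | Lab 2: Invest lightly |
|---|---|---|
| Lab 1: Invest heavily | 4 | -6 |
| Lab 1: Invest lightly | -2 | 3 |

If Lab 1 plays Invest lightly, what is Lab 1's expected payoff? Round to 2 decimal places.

-0.33

E[Invest lightly] = 2/3·(-2) + 1/3·3 = (-4/3) + 1 = -1/3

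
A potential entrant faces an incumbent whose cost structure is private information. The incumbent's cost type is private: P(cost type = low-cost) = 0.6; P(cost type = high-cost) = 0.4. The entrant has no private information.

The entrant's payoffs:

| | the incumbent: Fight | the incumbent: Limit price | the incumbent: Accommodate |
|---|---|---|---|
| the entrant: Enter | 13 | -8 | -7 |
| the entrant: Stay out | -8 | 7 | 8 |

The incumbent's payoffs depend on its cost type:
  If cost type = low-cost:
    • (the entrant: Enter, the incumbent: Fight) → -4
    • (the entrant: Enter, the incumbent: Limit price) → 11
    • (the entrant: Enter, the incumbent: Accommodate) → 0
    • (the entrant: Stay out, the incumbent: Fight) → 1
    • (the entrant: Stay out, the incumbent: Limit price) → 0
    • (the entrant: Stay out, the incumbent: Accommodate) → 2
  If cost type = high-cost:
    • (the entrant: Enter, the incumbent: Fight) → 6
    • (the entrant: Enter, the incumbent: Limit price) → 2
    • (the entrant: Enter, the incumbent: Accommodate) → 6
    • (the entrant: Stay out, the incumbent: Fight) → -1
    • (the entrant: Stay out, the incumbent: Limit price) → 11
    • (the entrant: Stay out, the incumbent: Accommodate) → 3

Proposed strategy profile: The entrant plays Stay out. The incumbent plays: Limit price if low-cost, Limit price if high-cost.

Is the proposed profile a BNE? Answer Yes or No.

No

The entrant plays Stay out: E[Stay out] = 0.6·(7) + 0.4·(7) = 7; E[Enter] = -8. Best-responding. ✓
The incumbent (cost type low-cost), facing Stay out: Fight gives 1, Limit price gives 0, Accommodate gives 2. Proposed Limit price is not best — profitable deviation exists. ✗
The incumbent (cost type high-cost), facing Stay out: Fight gives -1, Limit price gives 11, Accommodate gives 3. Proposed Limit price is best. ✓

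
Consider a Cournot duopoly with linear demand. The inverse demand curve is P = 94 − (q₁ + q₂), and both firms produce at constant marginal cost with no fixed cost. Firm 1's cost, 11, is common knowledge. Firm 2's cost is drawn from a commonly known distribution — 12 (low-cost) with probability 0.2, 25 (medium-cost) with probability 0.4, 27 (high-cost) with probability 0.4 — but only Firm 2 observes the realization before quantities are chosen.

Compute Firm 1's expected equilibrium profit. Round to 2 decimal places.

1007.00

Type-c best response for Firm 2: q₂(c) = (94 − c)/2 − q₁/2.
Firm 1 maximizes expected profit; its first-order condition is 94 − 2q₁ − E[q₂] − 11 = 0.
Substituting E[q₂] and solving: E[c₂] = 23.2, so q₁ = (94 − 2·11 + 23.2)/3 = 31.7333.
E[P] = 94 − (q₁ + E[q₂]) = 42.7333; Firm 1's expected profit = (E[P] − 11)·q₁ = (42.7333 − 11)·31.7333 = 1007.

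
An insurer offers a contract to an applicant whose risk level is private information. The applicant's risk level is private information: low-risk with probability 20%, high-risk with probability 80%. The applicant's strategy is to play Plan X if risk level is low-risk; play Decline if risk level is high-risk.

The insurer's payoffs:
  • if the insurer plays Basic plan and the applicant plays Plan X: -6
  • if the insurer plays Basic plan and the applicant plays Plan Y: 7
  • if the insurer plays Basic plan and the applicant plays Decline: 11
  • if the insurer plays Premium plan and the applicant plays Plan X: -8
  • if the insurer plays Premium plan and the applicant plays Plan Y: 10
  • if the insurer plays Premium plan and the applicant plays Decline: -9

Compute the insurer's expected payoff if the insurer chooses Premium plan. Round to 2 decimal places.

-8.80

E[Premium plan] = 0.2·(-8) + 0.8·(-9) = (-1.6) + (-7.2) = -8.8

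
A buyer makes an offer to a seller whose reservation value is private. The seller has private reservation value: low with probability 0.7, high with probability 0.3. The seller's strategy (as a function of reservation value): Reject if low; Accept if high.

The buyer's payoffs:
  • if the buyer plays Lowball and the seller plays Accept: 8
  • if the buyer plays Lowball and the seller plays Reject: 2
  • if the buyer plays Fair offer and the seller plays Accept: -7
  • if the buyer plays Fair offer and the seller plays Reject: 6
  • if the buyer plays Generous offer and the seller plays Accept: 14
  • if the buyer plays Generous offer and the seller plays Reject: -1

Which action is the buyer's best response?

Compute the buyer's expected payoff for each action, taking the expectation over the seller's type.
E[Lowball] = 0.7·(2) + 0.3·(8) = 3.8
E[Fair offer] = 0.7·(6) + 0.3·(-7) = 2.1
E[Generous offer] = 0.7·(-1) + 0.3·(14) = 3.5
Best response: Lowball (3.8 is the largest).

Lowball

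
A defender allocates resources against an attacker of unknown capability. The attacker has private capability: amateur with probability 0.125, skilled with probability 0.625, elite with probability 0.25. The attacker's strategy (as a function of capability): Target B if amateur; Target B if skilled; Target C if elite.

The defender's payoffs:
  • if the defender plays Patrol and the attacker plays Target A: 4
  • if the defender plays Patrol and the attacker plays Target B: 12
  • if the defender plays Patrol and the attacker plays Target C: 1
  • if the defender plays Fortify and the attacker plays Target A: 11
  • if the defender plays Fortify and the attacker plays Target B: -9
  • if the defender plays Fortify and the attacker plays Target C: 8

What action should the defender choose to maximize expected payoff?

Patrol

Compute the defender's expected payoff for each action, taking the expectation over the attacker's type.
E[Patrol] = 0.125·(12) + 0.625·(12) + 0.25·(1) = 9.25
E[Fortify] = 0.125·(-9) + 0.625·(-9) + 0.25·(8) = -4.75
Best response: Patrol (9.25 is the largest).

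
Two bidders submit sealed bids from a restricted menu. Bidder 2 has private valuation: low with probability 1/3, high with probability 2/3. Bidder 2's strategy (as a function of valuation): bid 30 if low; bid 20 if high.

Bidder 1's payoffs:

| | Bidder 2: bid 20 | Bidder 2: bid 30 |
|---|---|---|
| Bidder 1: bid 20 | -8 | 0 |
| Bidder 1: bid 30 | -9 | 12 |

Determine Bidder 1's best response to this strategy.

Compute Bidder 1's expected payoff for each action, taking the expectation over Bidder 2's type.
E[bid 20] = 1/3·(0) + 2/3·(-8) = -16/3
E[bid 30] = 1/3·(12) + 2/3·(-9) = -2
Best response: bid 30 (-2 is the largest).

bid 30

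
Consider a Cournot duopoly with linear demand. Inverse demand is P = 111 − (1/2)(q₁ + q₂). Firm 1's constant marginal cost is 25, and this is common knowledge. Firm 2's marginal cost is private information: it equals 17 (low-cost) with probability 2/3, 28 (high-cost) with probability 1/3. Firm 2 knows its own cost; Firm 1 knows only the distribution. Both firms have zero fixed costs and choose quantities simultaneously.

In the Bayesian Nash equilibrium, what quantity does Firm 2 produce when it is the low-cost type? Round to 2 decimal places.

Firm 2 with cost c maximizes (111 − (1/2)(q₁+q₂) − c)·q₂, giving q₂(c) = (111 − c − (1/2)q₁).
E[c₂] = 2/3·17 + 1/3·28 = 20.6667
Firm 1's FOC against E[q₂] yields q₁ = (111 − 2·25 + E[c₂])/(3/2) = (111 − 50 + 20.6667)/(3/2) = 54.4444.
q₂(low-cost) = (111 − 17 − (1/2)·54.4444) = 66.7778.

66.78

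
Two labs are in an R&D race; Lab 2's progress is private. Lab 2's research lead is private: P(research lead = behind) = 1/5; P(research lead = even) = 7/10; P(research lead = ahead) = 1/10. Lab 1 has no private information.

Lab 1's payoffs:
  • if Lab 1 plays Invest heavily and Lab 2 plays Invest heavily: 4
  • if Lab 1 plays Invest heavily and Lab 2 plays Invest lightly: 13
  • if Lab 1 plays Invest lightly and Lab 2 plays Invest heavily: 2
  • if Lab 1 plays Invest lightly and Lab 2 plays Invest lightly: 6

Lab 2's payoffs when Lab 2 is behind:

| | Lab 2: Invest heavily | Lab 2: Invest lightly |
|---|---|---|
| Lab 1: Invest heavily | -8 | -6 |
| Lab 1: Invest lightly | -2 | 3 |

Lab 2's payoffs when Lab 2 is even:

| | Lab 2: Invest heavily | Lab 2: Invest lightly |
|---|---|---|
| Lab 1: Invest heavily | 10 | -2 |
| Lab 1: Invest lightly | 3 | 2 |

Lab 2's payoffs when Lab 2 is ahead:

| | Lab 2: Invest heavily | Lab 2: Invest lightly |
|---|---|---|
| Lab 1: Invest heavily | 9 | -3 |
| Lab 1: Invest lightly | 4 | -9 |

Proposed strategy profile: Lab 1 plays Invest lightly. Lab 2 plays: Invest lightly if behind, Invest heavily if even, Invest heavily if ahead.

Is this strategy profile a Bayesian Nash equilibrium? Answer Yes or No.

No

A profile is a BNE iff every type of every player is best-responding given beliefs about the other side.
Lab 1 plays Invest lightly: E[Invest lightly] = 1/5·(6) + 7/10·(2) + 1/10·(2) = 14/5; E[Invest heavily] = 29/5. Not best-responding. ✗
Lab 2 (research lead behind), facing Invest lightly: Invest heavily gives -2, Invest lightly gives 3. Proposed Invest lightly is best. ✓
Lab 2 (research lead even), facing Invest lightly: Invest heavily gives 3, Invest lightly gives 2. Proposed Invest heavily is best. ✓
Lab 2 (research lead ahead), facing Invest lightly: Invest heavily gives 4, Invest lightly gives -9. Proposed Invest heavily is best. ✓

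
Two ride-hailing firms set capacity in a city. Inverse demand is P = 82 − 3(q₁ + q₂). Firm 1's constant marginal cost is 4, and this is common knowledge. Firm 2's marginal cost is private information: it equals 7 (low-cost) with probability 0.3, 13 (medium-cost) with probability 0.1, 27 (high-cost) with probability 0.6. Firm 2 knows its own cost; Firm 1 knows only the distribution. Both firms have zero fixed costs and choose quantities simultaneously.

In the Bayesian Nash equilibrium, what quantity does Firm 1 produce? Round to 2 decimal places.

10.40

Firm 2 with cost c maximizes (82 − 3(q₁+q₂) − c)·q₂, giving q₂(c) = (82 − c − 3q₁)/6.
E[c₂] = 0.3·7 + 0.1·13 + 0.6·27 = 19.6
Firm 1's FOC against E[q₂] yields q₁ = (82 − 2·4 + E[c₂])/9 = (82 − 8 + 19.6)/9 = 10.4.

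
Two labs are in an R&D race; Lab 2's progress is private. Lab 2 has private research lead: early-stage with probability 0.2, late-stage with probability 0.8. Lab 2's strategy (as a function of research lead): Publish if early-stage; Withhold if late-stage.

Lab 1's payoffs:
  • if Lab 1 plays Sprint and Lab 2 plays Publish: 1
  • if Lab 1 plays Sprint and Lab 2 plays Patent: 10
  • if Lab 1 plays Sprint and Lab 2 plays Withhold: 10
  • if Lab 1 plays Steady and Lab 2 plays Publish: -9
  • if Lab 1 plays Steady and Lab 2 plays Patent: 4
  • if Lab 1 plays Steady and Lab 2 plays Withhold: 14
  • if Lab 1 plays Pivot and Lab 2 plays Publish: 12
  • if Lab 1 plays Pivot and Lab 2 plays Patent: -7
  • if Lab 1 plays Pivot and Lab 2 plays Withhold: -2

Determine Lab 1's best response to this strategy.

Compute Lab 1's expected payoff for each action, taking the expectation over Lab 2's type.
E[Sprint] = 0.2·(1) + 0.8·(10) = 8.2
E[Steady] = 0.2·(-9) + 0.8·(14) = 9.4
E[Pivot] = 0.2·(12) + 0.8·(-2) = 0.8
Best response: Steady (9.4 is the largest).

Steady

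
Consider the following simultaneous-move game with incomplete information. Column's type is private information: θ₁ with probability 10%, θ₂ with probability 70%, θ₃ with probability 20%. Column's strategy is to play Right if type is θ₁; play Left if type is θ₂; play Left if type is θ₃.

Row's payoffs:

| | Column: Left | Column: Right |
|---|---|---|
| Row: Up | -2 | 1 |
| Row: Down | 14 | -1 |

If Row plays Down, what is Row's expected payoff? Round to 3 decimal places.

12.500

E[Down] = 0.1·(-1) + 0.7·14 + 0.2·14 = (-0.1) + 9.8 + 2.8 = 12.5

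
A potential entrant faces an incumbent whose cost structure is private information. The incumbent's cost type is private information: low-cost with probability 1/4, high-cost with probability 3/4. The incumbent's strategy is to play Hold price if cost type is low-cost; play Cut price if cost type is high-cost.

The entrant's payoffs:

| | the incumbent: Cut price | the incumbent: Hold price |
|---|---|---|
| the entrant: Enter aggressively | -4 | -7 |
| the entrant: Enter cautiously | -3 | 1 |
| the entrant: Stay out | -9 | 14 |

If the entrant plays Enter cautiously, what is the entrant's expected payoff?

-2

Take the expectation over the incumbent's cost type, weighting each type's action by its prior probability.
E[Enter cautiously] = 1/4·1 + 3/4·(-3) = 1/4 + (-9/4) = -2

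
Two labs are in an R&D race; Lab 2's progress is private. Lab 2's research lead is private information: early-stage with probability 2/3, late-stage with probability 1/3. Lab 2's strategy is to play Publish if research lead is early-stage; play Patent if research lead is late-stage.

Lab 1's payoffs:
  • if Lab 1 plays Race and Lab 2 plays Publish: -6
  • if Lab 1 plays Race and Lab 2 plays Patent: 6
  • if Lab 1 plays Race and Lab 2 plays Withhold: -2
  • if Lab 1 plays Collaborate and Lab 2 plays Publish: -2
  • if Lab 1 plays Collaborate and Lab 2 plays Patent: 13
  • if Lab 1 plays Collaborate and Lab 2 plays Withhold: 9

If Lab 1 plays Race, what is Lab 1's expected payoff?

E[Race] = 2/3·(-6) + 1/3·6 = (-4) + 2 = -2

-2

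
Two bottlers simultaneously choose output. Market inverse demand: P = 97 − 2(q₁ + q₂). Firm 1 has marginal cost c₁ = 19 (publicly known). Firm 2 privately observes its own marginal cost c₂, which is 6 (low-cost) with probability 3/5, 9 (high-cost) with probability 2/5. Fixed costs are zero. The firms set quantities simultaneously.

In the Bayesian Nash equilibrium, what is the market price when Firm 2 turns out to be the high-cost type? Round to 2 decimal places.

Type-c best response for Firm 2: q₂(c) = (97 − c)/4 − q₁/2.
Firm 1 maximizes expected profit; its first-order condition is 97 − 4q₁ − 2E[q₂] − 19 = 0.
Substituting E[q₂] and solving: E[c₂] = 7.2, so q₁ = (97 − 2·19 + 7.2)/6 = 11.0333.
q₂(high-cost) = 16.4833, so P = 97 − 2·(11.0333 + 16.4833) = 41.9667.

41.97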